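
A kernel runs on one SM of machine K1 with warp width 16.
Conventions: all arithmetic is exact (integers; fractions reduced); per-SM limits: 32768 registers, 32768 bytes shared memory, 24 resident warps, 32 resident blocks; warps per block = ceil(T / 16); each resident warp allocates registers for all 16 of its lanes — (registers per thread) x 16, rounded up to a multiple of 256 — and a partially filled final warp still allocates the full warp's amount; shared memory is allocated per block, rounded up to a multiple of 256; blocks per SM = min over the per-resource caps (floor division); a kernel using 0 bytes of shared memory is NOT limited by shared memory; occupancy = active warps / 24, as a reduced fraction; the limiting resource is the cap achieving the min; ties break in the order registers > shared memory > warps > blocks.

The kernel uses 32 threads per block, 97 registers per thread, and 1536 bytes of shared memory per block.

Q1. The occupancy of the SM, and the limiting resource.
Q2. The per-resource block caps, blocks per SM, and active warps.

Answer: occupancy 3/4, limited by registers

registers: 9 blocks
shared memory: 21 blocks
warps: 12 blocks
blocks: 32 blocks

Answer: 9 blocks, 18 active warps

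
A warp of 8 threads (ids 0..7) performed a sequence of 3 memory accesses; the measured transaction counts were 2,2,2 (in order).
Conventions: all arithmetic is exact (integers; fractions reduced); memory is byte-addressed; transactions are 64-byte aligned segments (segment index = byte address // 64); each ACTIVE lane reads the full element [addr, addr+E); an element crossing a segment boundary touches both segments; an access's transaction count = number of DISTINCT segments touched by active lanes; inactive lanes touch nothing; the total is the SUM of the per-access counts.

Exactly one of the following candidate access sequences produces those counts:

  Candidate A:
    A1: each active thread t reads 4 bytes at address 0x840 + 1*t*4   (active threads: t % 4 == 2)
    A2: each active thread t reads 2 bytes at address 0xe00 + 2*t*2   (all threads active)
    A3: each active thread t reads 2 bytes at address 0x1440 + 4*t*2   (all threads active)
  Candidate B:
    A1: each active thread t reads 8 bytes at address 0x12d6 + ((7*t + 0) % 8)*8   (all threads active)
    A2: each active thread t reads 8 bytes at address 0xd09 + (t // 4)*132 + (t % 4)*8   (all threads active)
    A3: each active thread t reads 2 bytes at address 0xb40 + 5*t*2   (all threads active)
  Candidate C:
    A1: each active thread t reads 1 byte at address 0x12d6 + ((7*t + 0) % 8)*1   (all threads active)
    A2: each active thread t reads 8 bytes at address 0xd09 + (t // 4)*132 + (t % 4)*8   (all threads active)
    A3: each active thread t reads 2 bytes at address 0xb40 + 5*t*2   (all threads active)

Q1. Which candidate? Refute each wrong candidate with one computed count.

A: A1 gives 1 transaction, not 2
C: A1 gives 1 transaction, not 2
B: all counts match (2,2,2)

Answer: B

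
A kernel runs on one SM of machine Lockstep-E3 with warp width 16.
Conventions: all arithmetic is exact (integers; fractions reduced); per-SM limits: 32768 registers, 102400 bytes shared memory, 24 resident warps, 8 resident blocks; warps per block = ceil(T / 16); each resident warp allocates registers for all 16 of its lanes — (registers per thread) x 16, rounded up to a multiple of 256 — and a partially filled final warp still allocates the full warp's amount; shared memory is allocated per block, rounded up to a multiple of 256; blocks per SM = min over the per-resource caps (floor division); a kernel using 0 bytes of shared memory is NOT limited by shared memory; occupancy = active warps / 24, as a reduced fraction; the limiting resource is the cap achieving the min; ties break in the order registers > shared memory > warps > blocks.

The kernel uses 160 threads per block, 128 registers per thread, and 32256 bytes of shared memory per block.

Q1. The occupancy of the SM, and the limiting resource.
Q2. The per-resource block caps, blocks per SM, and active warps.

Answer: occupancy 5/12, limited by registers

registers: 1 block
shared memory: 3 blocks
warps: 2 blocks
blocks: 8 blocks

Answer: 1 block, 10 active warps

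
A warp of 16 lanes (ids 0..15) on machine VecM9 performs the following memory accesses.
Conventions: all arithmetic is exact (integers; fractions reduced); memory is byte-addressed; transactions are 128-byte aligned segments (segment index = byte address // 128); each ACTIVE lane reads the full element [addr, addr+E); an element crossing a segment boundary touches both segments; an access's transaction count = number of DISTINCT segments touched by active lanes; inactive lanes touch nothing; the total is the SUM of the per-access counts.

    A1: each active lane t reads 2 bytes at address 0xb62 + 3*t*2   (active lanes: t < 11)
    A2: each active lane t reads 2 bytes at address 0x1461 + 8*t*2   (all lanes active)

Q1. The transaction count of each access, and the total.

A1: 2 transactions
A2: 3 transactions

Answer: 2,3; total 5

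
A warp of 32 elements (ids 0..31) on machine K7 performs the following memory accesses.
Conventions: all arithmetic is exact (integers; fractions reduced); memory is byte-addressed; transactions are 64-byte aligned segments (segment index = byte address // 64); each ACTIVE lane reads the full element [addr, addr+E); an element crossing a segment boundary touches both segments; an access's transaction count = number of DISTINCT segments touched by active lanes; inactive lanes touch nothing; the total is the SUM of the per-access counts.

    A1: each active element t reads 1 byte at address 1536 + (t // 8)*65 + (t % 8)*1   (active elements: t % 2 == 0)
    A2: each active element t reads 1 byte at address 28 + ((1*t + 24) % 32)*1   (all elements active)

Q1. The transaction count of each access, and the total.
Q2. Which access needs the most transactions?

A1: 4 transactions
A2: 1 transaction

Answer: 4,1; total 5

Answer: A1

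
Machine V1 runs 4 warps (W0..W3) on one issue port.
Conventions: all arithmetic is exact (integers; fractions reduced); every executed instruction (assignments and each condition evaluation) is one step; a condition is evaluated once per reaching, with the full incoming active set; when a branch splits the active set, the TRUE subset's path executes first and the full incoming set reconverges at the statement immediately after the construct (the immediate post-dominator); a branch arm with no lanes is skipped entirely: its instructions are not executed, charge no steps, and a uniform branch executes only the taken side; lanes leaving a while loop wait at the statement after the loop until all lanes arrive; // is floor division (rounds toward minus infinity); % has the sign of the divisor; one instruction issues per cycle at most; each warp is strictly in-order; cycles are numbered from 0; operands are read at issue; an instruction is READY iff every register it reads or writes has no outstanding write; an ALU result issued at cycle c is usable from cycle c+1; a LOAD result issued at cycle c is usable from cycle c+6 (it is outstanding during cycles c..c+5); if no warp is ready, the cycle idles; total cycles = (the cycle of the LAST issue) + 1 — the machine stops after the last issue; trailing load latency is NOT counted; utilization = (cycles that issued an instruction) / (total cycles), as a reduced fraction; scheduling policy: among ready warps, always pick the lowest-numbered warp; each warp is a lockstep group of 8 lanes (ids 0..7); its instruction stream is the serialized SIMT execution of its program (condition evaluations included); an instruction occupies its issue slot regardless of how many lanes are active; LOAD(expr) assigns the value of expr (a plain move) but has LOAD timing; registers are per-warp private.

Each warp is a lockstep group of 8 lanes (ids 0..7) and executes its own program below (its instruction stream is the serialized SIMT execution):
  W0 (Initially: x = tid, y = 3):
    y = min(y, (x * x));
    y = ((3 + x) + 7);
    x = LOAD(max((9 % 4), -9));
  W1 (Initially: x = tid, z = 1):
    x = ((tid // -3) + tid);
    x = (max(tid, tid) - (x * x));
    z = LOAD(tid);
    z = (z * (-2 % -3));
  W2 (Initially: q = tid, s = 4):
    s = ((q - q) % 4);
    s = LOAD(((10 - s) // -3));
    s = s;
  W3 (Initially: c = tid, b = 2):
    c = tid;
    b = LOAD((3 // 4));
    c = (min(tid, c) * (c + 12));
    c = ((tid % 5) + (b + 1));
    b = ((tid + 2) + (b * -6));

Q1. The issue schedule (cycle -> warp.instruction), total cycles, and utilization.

cycle 0: W0.I0
cycle 1: W0.I1
cycle 2: W0.I2
cycle 3: W1.I0
cycle 4: W1.I1
cycle 5: W1.I2
cycle 6: W2.I0
cycle 7: W2.I1
cycle 8: W3.I0
cycle 9: W3.I1
cycle 10: W3.I2
cycle 11: W1.I3
cycle 12: idle
cycle 13: W2.I2
cycle 14: idle
cycle 15: W3.I3
cycle 16: W3.I4

Answer: 17 cycles, utilization 15/17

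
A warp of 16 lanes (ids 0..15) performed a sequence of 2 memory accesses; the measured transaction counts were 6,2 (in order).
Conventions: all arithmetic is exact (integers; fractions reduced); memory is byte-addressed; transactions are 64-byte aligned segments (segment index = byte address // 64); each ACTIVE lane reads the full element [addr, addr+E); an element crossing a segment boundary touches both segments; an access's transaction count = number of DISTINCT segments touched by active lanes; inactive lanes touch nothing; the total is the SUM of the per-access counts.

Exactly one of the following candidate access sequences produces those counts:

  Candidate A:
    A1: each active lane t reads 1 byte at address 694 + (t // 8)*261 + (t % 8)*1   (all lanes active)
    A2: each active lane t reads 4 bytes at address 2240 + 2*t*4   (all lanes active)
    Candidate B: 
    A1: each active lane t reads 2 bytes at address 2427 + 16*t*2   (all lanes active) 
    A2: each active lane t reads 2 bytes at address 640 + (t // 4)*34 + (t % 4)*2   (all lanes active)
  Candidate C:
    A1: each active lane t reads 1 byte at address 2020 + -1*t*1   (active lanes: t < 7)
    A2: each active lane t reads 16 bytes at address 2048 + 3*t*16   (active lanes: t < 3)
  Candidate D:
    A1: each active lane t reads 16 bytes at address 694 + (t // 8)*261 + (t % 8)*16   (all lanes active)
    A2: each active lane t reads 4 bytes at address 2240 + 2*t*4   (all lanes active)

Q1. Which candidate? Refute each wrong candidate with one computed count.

A: A1 gives 3 transactions, not 6
B: A1 gives 9 transactions, not 6
C: A1 gives 1 transaction, not 6
D: all counts match (6,2)

Answer: D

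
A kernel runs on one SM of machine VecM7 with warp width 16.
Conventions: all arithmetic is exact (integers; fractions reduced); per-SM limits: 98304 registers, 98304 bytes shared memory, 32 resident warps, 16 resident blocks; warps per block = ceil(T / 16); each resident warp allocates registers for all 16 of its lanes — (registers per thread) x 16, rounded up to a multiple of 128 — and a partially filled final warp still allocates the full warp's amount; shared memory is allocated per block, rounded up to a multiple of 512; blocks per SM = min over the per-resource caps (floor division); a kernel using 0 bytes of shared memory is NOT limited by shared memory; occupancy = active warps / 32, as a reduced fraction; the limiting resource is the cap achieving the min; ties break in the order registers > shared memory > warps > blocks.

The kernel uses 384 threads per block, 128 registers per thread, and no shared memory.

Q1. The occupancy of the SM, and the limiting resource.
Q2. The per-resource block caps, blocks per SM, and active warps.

Answer: occupancy 3/4, limited by warps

registers: 2 blocks
shared memory: no limit (kernel uses none)
warps: 1 block
blocks: 16 blocks

Answer: 1 block, 24 active warps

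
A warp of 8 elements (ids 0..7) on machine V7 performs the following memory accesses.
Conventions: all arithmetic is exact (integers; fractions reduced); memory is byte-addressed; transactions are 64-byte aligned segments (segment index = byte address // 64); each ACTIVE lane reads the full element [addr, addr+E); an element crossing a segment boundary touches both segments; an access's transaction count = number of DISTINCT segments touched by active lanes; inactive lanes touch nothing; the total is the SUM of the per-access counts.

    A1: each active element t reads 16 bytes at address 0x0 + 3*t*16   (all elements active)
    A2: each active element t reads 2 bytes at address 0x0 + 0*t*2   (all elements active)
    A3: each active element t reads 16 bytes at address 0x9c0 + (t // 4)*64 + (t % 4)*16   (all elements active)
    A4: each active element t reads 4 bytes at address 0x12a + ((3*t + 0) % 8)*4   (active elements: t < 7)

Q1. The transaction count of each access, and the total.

A1: 6 transactions
A2: 1 transaction
A3: 2 transactions
A4: 2 transactions

Answer: 6,1,2,2; total 11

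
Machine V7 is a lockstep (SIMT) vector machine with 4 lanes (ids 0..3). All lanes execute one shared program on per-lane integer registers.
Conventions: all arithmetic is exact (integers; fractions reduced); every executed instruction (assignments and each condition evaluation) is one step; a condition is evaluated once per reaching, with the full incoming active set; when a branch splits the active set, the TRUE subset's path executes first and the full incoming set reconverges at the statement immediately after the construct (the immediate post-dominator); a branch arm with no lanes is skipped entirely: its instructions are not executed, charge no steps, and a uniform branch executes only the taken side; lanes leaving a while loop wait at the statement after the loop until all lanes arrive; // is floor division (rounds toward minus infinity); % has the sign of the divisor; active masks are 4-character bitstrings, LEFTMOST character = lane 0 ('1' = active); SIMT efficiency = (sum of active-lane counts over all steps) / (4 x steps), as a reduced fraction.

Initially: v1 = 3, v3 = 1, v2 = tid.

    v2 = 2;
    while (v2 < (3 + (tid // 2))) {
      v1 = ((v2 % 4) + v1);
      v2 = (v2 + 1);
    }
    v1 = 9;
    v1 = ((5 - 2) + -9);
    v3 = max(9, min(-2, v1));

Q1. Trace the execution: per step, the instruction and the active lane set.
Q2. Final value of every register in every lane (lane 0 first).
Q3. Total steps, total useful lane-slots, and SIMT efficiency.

step 0: v2 <- 2                      1111
step 1: eval (v2 < (3 + (tid // 2))) 1111
step 2: v1 <- ((v2 % 4) + v1)        1111
step 3: v2 <- (v2 + 1)               1111
step 4: eval (v2 < (3 + (tid // 2))) 1111
step 5: v1 <- ((v2 % 4) + v1)        0011
step 6: v2 <- (v2 + 1)               0011
step 7: eval (v2 < (3 + (tid // 2))) 0011
step 8: v1 <- 9                      1111
step 9: v1 <- ((5 - 2) + -9)         1111
step 10: v3 <- max(9, min(-2, v1))    1111

Answer: 11 steps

v1: -6,-6,-6,-6
v3: 9,9,9,9
v2: 3,3,4,4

steps = 11; useful = 38; efficiency = 38/44 = 19/22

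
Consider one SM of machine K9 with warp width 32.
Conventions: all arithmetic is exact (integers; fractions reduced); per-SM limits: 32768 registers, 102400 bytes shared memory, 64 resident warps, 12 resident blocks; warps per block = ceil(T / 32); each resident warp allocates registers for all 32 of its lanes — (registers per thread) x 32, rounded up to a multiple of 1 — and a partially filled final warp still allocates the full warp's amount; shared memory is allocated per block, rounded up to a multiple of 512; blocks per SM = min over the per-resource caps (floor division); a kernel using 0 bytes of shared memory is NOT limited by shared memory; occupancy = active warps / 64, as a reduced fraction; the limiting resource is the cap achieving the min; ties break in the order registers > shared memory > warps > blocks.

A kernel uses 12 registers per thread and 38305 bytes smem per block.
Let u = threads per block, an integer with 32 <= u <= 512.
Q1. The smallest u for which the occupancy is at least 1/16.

Answer: u = 33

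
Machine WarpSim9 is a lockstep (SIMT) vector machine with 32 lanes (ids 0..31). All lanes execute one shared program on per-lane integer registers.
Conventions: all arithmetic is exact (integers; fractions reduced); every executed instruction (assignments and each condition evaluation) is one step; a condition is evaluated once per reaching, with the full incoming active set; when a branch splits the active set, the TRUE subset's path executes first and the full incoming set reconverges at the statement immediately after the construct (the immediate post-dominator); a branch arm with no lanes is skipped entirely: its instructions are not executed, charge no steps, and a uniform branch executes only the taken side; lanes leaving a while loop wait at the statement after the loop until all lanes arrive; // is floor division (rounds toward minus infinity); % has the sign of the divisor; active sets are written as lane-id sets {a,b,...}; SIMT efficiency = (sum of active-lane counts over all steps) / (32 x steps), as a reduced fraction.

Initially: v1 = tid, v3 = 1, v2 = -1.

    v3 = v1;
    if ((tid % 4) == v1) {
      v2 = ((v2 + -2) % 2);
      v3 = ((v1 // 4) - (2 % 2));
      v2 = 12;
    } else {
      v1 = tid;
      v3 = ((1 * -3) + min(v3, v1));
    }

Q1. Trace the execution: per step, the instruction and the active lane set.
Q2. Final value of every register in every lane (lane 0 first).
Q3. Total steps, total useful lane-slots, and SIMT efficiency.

step 0: v3 <- v1                     {0,1,2,3,4,5,6,7,8,9,10,11,12,13,14,15,16,17,18,19,20,21,22,23,24,25,26,27,28,29,30,31}
step 1: eval ((tid % 4) == v1)       {0,1,2,3,4,5,6,7,8,9,10,11,12,13,14,15,16,17,18,19,20,21,22,23,24,25,26,27,28,29,30,31}
step 2: v2 <- ((v2 + -2) % 2)        {0,1,2,3}
step 3: v3 <- ((v1 // 4) - (2 % 2))  {0,1,2,3}
step 4: v2 <- 12                     {0,1,2,3}
step 5: v1 <- tid                    {4,5,6,7,8,9,10,11,12,13,14,15,16,17,18,19,20,21,22,23,24,25,26,27,28,29,30,31}
step 6: v3 <- ((1 * -3) + min(v3, v1)) {4,5,6,7,8,9,10,11,12,13,14,15,16,17,18,19,20,21,22,23,24,25,26,27,28,29,30,31}

Answer: 7 steps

v1: 0,1,2,3,4,5,6,7,8,9,10,11,12,13,14,15,16,17,18,19,20,21,22,23,24,25,26,27,28,29,30,31
v3: 0,0,0,0,1,2,3,4,5,6,7,8,9,10,11,12,13,14,15,16,17,18,19,20,21,22,23,24,25,26,27,28
v2: 12,12,12,12,-1,-1,-1,-1,-1,-1,-1,-1,-1,-1,-1,-1,-1,-1,-1,-1,-1,-1,-1,-1,-1,-1,-1,-1,-1,-1,-1,-1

steps = 7; useful = 132; efficiency = 132/224 = 33/56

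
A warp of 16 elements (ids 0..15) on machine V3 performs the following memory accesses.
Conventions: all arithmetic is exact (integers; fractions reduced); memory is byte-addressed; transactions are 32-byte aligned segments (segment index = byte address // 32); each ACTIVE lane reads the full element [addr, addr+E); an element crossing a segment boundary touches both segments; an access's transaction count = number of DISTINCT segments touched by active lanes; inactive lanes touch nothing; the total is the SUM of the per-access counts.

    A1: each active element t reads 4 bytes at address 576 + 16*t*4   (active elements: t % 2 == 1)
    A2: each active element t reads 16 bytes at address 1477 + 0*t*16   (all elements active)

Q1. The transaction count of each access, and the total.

A1: 8 transactions
A2: 1 transaction

Answer: 8,1; total 9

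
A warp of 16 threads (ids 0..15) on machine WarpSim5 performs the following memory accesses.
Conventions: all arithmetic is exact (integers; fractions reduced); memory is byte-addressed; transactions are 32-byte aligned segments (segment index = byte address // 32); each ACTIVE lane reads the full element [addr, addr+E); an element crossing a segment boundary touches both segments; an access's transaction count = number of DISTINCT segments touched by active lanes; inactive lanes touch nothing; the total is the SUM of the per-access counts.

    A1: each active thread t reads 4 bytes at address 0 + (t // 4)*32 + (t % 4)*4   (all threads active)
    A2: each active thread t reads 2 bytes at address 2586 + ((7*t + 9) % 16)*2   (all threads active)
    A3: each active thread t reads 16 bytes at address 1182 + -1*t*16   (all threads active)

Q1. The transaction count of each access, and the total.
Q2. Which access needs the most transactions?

A1: 4 transactions
A2: 2 transactions
A3: 9 transactions

Answer: 4,2,9; total 15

Answer: A3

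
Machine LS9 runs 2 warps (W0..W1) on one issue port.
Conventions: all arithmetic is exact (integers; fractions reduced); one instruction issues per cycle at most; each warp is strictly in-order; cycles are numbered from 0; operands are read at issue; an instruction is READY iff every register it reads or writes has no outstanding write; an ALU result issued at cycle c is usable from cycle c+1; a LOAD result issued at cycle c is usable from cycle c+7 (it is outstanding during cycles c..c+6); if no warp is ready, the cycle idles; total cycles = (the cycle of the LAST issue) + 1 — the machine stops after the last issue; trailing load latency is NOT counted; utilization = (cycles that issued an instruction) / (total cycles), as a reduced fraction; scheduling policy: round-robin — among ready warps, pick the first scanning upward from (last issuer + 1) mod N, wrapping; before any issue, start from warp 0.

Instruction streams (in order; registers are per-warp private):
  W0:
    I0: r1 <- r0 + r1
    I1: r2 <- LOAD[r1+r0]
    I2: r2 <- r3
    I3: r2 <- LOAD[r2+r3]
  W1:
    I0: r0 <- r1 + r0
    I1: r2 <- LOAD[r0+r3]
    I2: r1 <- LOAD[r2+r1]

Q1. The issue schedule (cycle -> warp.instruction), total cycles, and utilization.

cycle 0: W0.I0
cycle 1: W1.I0
cycle 2: W0.I1
cycle 3: W1.I1
cycle 4: idle
cycle 5: idle
cycle 6: idle
cycle 7: idle
cycle 8: idle
cycle 9: W0.I2
cycle 10: W1.I2
cycle 11: W0.I3

Answer: 12 cycles, utilization 7/12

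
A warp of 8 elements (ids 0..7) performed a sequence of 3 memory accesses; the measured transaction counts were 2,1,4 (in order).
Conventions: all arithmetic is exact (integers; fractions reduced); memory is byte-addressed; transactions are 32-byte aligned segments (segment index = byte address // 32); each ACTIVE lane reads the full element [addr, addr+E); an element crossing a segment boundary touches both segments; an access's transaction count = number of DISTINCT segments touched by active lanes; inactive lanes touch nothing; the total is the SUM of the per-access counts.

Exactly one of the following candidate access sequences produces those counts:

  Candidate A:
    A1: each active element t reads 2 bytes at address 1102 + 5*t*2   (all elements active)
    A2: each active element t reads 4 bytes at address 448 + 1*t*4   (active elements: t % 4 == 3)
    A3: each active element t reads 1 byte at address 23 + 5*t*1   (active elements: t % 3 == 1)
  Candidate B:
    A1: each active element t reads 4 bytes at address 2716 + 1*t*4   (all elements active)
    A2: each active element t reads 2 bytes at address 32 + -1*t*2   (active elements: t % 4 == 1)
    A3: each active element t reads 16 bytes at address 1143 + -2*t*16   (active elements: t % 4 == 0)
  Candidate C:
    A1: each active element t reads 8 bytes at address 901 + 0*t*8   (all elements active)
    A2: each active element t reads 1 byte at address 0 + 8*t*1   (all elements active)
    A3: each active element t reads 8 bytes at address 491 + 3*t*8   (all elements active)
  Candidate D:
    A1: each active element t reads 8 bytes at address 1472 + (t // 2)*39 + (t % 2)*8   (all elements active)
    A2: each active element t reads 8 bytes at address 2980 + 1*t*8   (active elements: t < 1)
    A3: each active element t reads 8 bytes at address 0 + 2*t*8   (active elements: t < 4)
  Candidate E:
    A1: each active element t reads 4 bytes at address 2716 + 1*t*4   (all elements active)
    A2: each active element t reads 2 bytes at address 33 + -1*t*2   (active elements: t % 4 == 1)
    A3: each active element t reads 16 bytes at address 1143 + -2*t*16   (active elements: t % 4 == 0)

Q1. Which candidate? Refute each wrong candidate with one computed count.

A: A1 gives 3 transactions, not 2
C: A1 gives 1 transaction, not 2
D: A1 gives 5 transactions, not 2
E: A2 gives 2 transactions, not 1
B: all counts match (2,1,4)

Answer: B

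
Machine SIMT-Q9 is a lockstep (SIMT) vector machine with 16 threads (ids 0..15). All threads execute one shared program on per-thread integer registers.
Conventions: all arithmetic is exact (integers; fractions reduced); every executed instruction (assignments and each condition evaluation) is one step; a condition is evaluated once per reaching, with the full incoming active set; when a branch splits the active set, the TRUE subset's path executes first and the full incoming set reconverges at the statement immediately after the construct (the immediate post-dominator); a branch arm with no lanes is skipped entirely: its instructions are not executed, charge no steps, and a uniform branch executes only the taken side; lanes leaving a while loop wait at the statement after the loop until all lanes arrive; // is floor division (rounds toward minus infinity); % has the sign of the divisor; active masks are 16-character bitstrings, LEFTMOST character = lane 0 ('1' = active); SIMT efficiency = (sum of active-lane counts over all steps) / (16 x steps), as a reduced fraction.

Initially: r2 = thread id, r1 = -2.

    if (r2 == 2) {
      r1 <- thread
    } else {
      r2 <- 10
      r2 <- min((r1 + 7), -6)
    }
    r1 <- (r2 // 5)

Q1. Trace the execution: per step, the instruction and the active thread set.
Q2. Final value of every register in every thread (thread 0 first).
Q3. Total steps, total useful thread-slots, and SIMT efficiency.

step 0: eval (r2 == 2)               1111111111111111
step 1: r1 <- thread                 0010000000000000
step 2: r2 <- 10                     1101111111111111
step 3: r2 <- min((r1 + 7), -6)      1101111111111111
step 4: r1 <- (r2 // 5)              1111111111111111

Answer: 5 steps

r2: -6,-6,2,-6,-6,-6,-6,-6,-6,-6,-6,-6,-6,-6,-6,-6
r1: -2,-2,0,-2,-2,-2,-2,-2,-2,-2,-2,-2,-2,-2,-2,-2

steps = 5; useful = 63; efficiency = 63/80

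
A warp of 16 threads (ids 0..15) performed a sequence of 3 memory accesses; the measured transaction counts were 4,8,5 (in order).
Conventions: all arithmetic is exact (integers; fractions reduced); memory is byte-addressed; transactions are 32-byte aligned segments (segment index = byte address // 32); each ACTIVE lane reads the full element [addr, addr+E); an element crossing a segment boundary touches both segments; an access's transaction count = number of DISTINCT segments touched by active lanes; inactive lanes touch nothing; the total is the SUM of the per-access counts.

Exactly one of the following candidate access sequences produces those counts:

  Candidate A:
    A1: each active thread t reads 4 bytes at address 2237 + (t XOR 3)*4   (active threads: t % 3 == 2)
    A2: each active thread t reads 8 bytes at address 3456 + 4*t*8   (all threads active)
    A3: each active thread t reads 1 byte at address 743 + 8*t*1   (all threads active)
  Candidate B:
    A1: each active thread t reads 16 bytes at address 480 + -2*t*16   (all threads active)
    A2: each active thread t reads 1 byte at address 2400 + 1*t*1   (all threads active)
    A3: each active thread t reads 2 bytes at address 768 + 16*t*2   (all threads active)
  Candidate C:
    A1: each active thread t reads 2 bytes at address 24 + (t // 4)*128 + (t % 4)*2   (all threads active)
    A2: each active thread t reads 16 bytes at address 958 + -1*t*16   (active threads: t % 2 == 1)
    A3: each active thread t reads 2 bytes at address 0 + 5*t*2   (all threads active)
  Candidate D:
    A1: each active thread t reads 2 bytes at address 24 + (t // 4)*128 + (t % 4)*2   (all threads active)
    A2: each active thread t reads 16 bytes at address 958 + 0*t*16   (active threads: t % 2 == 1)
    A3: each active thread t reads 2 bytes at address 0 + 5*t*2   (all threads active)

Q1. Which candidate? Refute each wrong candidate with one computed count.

A: A1 gives 2 transactions, not 4
B: A1 gives 16 transactions, not 4
D: A2 gives 2 transactions, not 8
C: all counts match (4,8,5)

Answer: C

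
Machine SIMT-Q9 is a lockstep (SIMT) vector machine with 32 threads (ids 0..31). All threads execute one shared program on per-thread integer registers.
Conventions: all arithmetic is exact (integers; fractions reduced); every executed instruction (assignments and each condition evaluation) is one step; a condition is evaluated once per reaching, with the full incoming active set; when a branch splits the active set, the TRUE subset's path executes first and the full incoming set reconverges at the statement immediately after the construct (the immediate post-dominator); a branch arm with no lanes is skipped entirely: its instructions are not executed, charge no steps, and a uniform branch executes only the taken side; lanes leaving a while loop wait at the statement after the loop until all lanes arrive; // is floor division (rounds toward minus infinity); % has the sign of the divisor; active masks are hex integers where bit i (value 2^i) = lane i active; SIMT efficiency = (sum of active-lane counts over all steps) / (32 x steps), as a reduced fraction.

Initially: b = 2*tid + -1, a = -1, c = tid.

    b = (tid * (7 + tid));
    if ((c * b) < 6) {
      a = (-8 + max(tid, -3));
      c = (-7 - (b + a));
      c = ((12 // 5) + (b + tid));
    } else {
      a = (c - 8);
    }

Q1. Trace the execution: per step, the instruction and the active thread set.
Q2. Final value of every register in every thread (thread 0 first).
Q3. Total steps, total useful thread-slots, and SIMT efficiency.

step 0: b <- (tid * (7 + tid))       0xffffffff
step 1: eval ((c * b) < 6)           0xffffffff
step 2: a <- (-8 + max(tid, -3))     0x00000001
step 3: c <- (-7 - (b + a))          0x00000001
step 4: c <- ((12 // 5) + (b + tid)) 0x00000001
step 5: a <- (c - 8)                 0xfffffffe

Answer: 6 steps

b: 0,8,18,30,44,60,78,98,120,144,170,198,228,260,294,330,368,408,450,494,540,588,638,690,744,800,858,918,980,1044,1110,1178
a: -8,-7,-6,-5,-4,-3,-2,-1,0,1,2,3,4,5,6,7,8,9,10,11,12,13,14,15,16,17,18,19,20,21,22,23
c: 2,1,2,3,4,5,6,7,8,9,10,11,12,13,14,15,16,17,18,19,20,21,22,23,24,25,26,27,28,29,30,31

steps = 6; useful = 98; efficiency = 98/192 = 49/96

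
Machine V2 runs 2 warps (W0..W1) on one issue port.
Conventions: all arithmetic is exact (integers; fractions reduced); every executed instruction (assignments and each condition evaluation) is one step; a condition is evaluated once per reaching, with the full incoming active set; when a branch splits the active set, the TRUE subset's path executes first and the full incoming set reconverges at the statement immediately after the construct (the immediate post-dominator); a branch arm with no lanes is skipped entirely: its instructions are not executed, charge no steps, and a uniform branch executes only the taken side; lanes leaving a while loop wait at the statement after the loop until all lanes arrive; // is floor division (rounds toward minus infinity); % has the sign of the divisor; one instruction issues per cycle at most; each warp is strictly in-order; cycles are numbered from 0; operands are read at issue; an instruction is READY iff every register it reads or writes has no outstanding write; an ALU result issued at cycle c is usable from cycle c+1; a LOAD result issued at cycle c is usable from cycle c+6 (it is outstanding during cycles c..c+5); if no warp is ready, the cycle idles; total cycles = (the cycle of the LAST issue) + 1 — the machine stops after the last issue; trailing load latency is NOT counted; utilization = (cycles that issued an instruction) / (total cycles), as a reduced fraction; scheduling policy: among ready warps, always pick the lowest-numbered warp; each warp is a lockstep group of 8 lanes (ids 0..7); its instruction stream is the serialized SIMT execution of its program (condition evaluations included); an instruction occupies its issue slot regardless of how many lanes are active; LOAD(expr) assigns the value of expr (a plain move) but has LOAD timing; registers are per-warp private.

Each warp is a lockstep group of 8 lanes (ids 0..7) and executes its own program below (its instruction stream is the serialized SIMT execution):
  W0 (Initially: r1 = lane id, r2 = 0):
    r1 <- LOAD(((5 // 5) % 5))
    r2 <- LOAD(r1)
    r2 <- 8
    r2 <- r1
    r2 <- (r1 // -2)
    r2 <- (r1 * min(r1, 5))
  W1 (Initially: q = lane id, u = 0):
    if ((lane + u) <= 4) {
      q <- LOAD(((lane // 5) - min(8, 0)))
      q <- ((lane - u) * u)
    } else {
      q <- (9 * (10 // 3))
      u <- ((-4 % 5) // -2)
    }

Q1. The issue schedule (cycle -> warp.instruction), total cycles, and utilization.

cycle 0: W0.I0
cycle 1: W1.I0
cycle 2: W1.I1
cycle 3: idle
cycle 4: idle
cycle 5: idle
cycle 6: W0.I1
cycle 7: idle
cycle 8: W1.I2
cycle 9: W1.I3
cycle 10: W1.I4
cycle 11: idle
cycle 12: W0.I2
cycle 13: W0.I3
cycle 14: W0.I4
cycle 15: W0.I5

Answer: 16 cycles, utilization 11/16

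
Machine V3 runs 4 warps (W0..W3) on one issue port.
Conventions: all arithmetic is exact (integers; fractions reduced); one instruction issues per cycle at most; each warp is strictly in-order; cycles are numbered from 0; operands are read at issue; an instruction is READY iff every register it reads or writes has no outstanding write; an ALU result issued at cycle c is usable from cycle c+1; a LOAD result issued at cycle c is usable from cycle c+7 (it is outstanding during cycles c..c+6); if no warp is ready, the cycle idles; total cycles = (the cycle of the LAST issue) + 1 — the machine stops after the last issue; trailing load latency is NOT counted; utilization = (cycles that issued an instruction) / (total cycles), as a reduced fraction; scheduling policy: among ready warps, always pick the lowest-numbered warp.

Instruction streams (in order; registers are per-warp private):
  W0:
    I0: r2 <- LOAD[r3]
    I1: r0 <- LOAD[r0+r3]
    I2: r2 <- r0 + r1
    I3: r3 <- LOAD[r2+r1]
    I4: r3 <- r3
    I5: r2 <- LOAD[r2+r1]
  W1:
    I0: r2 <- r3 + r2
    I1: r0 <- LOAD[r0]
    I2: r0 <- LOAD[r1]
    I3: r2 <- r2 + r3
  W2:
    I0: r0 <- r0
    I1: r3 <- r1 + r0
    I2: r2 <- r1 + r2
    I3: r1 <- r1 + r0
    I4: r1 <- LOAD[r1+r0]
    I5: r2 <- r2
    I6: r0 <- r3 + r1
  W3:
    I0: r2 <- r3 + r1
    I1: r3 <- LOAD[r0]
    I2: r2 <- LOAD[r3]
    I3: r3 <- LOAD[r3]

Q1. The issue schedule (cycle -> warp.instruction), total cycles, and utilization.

cycle 0: W0.I0
cycle 1: W0.I1
cycle 2: W1.I0
cycle 3: W1.I1
cycle 4: W2.I0
cycle 5: W2.I1
cycle 6: W2.I2
cycle 7: W2.I3
cycle 8: W0.I2
cycle 9: W0.I3
cycle 10: W1.I2
cycle 11: W1.I3
cycle 12: W2.I4
cycle 13: W2.I5
cycle 14: W3.I0
cycle 15: W3.I1
cycle 16: W0.I4
cycle 17: W0.I5
cycle 18: idle
cycle 19: W2.I6
cycle 20: idle
cycle 21: idle
cycle 22: W3.I2
cycle 23: W3.I3

Answer: 24 cycles, utilization 7/8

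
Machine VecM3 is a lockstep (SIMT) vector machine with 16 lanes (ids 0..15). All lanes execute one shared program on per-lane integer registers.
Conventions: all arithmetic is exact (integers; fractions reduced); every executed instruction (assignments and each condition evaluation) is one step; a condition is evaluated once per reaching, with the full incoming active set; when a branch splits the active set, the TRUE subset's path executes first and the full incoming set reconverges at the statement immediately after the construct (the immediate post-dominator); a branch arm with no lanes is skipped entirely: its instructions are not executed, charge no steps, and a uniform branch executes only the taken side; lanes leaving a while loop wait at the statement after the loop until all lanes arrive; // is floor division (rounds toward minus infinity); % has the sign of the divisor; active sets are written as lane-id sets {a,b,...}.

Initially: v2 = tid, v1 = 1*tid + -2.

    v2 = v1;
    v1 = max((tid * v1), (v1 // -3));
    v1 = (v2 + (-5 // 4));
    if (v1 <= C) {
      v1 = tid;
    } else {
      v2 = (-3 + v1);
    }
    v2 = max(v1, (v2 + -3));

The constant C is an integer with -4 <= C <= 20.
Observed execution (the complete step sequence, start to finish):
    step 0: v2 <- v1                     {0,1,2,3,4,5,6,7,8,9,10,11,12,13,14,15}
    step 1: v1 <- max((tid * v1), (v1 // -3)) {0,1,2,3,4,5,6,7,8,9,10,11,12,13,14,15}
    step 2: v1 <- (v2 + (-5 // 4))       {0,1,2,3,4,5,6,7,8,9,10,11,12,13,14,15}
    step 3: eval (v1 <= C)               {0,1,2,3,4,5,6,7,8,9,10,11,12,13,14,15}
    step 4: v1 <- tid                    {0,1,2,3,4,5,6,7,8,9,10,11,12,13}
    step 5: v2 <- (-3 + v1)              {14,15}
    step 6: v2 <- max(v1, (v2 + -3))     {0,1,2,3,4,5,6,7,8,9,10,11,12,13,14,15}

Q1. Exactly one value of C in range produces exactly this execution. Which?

Answer: C = 9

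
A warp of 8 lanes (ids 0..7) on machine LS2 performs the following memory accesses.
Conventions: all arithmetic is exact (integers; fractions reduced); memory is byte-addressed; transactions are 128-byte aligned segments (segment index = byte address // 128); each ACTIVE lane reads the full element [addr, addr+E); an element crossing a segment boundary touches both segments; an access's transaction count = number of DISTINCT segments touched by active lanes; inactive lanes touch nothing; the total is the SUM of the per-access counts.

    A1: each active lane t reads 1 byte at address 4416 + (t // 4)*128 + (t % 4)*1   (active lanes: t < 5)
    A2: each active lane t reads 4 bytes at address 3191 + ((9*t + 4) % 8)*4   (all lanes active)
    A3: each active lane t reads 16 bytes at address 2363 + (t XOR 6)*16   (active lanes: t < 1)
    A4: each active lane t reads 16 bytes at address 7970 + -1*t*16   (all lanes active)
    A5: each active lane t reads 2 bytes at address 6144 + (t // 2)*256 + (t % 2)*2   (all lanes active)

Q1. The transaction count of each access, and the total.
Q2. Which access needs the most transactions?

A1: 2 transactions
A2: 2 transactions
A3: 1 transaction
A4: 2 transactions
A5: 4 transactions

Answer: 2,2,1,2,4; total 11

Answer: A5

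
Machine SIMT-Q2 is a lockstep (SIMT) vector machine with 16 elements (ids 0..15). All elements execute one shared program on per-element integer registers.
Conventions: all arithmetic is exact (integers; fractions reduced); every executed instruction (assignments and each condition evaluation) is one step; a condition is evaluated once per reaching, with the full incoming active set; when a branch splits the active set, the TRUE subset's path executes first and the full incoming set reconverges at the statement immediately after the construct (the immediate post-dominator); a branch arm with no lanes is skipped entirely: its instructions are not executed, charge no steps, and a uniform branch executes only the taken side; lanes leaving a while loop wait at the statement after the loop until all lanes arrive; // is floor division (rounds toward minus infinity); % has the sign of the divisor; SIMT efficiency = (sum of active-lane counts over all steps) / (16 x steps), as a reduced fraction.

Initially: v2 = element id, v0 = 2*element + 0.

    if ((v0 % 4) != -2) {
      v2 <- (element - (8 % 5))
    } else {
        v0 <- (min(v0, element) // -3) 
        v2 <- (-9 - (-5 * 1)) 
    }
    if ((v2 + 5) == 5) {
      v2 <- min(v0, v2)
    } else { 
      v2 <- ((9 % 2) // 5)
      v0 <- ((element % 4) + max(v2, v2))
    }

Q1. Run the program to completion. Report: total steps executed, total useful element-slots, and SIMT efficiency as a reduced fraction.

Answer: 6 steps, 79 useful, 79/96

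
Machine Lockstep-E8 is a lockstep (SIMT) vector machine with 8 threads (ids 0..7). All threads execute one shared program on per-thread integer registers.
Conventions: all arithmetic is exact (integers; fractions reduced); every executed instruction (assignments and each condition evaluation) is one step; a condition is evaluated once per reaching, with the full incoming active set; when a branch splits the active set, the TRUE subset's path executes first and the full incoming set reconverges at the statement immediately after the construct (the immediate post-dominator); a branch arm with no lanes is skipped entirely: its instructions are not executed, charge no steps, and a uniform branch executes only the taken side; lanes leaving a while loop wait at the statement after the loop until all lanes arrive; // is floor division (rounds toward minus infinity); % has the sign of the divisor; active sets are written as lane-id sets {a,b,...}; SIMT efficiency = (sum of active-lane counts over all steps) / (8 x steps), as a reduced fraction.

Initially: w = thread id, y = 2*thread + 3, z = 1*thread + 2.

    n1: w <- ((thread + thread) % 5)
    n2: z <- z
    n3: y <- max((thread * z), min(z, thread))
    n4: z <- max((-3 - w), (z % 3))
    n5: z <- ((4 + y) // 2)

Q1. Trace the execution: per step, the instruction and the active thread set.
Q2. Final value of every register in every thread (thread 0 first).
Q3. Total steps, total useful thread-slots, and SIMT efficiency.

step 0: w <- ((thread + thread) % 5) {0,1,2,3,4,5,6,7}
step 1: z <- z                       {0,1,2,3,4,5,6,7}
step 2: y <- max((thread * z), min(z, thread)) {0,1,2,3,4,5,6,7}
step 3: z <- max((-3 - w), (z % 3))  {0,1,2,3,4,5,6,7}
step 4: z <- ((4 + y) // 2)          {0,1,2,3,4,5,6,7}

Answer: 5 steps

w: 0,2,4,1,3,0,2,4
y: 0,3,8,15,24,35,48,63
z: 2,3,6,9,14,19,26,33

steps = 5; useful = 40; efficiency = 40/40 = 1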